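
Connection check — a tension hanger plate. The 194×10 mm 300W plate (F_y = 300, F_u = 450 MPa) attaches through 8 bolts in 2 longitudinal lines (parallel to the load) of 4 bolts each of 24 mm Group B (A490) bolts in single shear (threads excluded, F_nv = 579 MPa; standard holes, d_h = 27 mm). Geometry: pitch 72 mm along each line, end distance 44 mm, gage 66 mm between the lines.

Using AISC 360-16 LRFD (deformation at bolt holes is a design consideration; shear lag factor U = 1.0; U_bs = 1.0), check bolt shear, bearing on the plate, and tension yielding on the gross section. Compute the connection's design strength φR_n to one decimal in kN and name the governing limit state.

523.8 kN (gross-section yield governs)

Bolt shear: A_b = π(24)²/4 = 452.39 mm². φR_n = 0.75 × 579 × 452.39 × 8 × 1 = 1571.6 kN.
Bearing (10 mm plate, F_u = 450 MPa): end bolts L_c = 44 − 27/2 = 30.5, R_n = min(1.2×30.5×10×450, 2.4×24×10×450) = 164.7 kN/bolt; interior L_c = 72 − 27 = 45, R_n = 243 kN/bolt. φR_n = 0.75 × (2×164.7 + 6×243) = 1340.6 kN.
Tension yield (gross): A_g = 194×10 = 1940 mm². φR_n = 0.90 × 300 × 1940 = 523.8 kN.
Governing: min(1571.6, 1340.6, 523.8) = 523.8 kN → gross-section yield.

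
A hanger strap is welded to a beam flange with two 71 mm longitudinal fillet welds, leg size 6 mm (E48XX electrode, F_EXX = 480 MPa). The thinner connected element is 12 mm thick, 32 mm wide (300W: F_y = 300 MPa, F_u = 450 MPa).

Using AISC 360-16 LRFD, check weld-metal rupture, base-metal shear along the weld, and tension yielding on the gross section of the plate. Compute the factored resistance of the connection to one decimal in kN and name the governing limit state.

Weld metal: throat = 0.707×6 = 4.242 mm, L = 2×71 = 142 mm. φR_n = 0.75 × 0.6 × 480 × 4.242 × 142 = 130.1 kN.
Base metal shear (12 mm plate): yield φR_n = 1.0×0.6×300×12×142 = 306.7 kN; rupture φR_n = 0.75×0.6×450×12×142 = 345.1 kN; take 306.7 kN (yield).
Tension yield (gross): A_g = 32×12 = 384 mm². φR_n = 0.90 × 300 × 384 = 103.7 kN.
Governing: min(130.1, 306.7, 103.7) = 103.7 kN → gross-section yield.

103.7 kN (gross-section yield governs)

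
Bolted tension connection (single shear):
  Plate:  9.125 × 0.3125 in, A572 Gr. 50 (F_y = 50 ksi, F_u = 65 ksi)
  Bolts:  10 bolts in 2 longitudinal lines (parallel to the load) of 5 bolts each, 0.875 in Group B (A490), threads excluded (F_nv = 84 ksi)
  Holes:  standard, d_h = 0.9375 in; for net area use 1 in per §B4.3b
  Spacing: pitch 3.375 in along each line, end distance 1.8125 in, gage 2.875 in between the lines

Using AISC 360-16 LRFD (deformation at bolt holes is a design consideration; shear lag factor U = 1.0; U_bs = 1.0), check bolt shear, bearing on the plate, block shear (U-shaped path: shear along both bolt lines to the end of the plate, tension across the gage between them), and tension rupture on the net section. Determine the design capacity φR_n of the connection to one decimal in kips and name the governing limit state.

108.5 kips (net-section rupture governs)

Bolt shear: A_b = π(0.875)²/4 = 0.60132 in². φR_n = 0.75 × 84 × 0.60132 × 10 × 1 = 378.8 kips.
Bearing (0.3125 in plate, F_u = 65 ksi): end bolts L_c = 1.8125 − 0.9375/2 = 1.34375, R_n = min(1.2×1.34375×0.3125×65, 2.4×0.875×0.3125×65) = 32.754 kips/bolt; interior L_c = 3.375 − 0.9375 = 2.4375, R_n = 42.656 kips/bolt. φR_n = 0.75 × (2×32.754 + 8×42.656) = 305.1 kips.
Block shear: shear path 2×[1.8125+4×3.375] = 2×15.3125 in, A_gv = 9.5703, A_nv = 2×(15.3125 − 4.5×1)×0.3125 = 6.7578 in²; tension across gage: (2.875 − 1×1)×0.3125 = 0.58594 in². R_n = min(0.6×65×6.7578, 0.6×50×9.5703) + 1.0×65×0.58594 = min(263.55, 287.11) + 38.086 = 301.64 kips. φR_n = 0.75 × 301.64 = 226.2 kips.
Tension rupture (net): A_n = (9.125 − 2×1)×0.3125 = 2.2266 in² (U = 1.0, A_e = A_n). φR_n = 0.75 × 65 × 2.2266 = 108.5 kips.
Governing: min(378.8, 305.1, 226.2, 108.5) = 108.5 kips → net-section rupture.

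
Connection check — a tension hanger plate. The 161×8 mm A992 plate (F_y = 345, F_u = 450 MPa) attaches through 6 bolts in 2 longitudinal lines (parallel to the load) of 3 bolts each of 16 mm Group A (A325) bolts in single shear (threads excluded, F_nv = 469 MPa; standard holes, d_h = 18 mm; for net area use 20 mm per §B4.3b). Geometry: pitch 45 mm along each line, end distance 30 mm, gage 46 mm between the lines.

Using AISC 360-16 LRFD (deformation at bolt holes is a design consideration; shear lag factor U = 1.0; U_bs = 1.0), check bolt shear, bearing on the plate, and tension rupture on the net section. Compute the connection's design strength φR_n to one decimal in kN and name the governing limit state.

Bolt shear: A_b = π(16)²/4 = 201.06 mm². φR_n = 0.75 × 469 × 201.06 × 6 × 1 = 424.3 kN.
Bearing (8 mm plate, F_u = 450 MPa): end bolts L_c = 30 − 18/2 = 21, R_n = min(1.2×21×8×450, 2.4×16×8×450) = 90.72 kN/bolt; interior L_c = 45 − 18 = 27, R_n = 116.64 kN/bolt. φR_n = 0.75 × (2×90.72 + 4×116.64) = 486.0 kN.
Tension rupture (net): A_n = (161 − 2×20)×8 = 968 mm² (U = 1.0, A_e = A_n). φR_n = 0.75 × 450 × 968 = 326.7 kN.
Governing: min(424.3, 486.0, 326.7) = 326.7 kN → net-section rupture.

326.7 kN (net-section rupture governs)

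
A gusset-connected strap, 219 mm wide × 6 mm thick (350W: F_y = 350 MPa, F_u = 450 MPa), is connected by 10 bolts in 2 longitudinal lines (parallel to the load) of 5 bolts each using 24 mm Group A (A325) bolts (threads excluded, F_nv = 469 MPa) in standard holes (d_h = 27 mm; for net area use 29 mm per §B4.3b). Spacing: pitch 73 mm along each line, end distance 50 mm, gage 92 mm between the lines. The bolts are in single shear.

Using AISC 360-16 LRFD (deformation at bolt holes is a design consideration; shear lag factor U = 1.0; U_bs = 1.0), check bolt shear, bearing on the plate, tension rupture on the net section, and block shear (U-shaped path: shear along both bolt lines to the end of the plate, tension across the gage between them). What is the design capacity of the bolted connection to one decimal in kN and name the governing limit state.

Bolt shear: A_b = π(24)²/4 = 452.39 mm². φR_n = 0.75 × 469 × 452.39 × 10 × 1 = 1591.3 kN.
Bearing (6 mm plate, F_u = 450 MPa): end bolts L_c = 50 − 27/2 = 36.5, R_n = min(1.2×36.5×6×450, 2.4×24×6×450) = 118.26 kN/bolt; interior L_c = 73 − 27 = 46, R_n = 149.04 kN/bolt. φR_n = 0.75 × (2×118.26 + 8×149.04) = 1071.6 kN.
Tension rupture (net): A_n = (219 − 2×29)×6 = 966 mm² (U = 1.0, A_e = A_n). φR_n = 0.75 × 450 × 966 = 326.0 kN.
Block shear: shear path 2×[50+4×73] = 2×342 mm, A_gv = 4104, A_nv = 2×(342 − 4.5×29)×6 = 2538 mm²; tension across gage: (92 − 1×29)×6 = 378 mm². R_n = min(0.6×450×2538, 0.6×350×4104) + 1.0×450×378 = min(685.26, 861.84) + 170.1 = 855.36 kN. φR_n = 0.75 × 855.36 = 641.5 kN.
Governing: min(1591.3, 1071.6, 326.0, 641.5) = 326.0 kN → net-section rupture.

326.0 kN (net-section rupture governs)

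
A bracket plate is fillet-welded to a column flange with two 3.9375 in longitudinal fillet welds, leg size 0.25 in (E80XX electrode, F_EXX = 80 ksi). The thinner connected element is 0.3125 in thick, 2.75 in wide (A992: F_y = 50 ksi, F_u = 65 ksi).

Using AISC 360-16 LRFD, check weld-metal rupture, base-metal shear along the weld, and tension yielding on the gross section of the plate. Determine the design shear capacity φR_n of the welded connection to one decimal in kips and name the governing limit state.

38.7 kips (gross-section yield governs)

Weld metal: throat = 0.707×0.25 = 0.17675 in, L = 2×3.9375 = 7.875 in. φR_n = 0.75 × 0.6 × 80 × 0.17675 × 7.875 = 50.1 kips.
Base metal shear (0.3125 in plate): yield φR_n = 1.0×0.6×50×0.3125×7.875 = 73.8 kips; rupture φR_n = 0.75×0.6×65×0.3125×7.875 = 72.0 kips; take 72.0 kips (rupture).
Tension yield (gross): A_g = 2.75×0.3125 = 0.85938 in². φR_n = 0.90 × 50 × 0.85938 = 38.7 kips.
Governing: min(50.1, 72.0, 38.7) = 38.7 kips → gross-section yield.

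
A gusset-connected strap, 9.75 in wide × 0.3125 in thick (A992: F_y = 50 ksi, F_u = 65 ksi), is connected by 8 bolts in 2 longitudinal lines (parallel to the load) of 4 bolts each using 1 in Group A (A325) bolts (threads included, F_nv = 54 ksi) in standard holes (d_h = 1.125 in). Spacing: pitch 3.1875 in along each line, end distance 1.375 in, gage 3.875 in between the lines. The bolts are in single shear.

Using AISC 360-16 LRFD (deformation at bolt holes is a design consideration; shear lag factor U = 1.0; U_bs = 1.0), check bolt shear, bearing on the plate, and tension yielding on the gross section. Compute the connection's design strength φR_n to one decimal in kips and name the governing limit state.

137.1 kips (gross-section yield governs)

Bolt shear: A_b = π(1)²/4 = 0.7854 in². φR_n = 0.75 × 54 × 0.7854 × 8 × 1 = 254.5 kips.
Bearing (0.3125 in plate, F_u = 65 ksi): end bolts L_c = 1.375 − 1.125/2 = 0.8125, R_n = min(1.2×0.8125×0.3125×65, 2.4×1×0.3125×65) = 19.805 kips/bolt; interior L_c = 3.1875 − 1.125 = 2.0625, R_n = 48.75 kips/bolt. φR_n = 0.75 × (2×19.805 + 6×48.75) = 249.1 kips.
Tension yield (gross): A_g = 9.75×0.3125 = 3.0469 in². φR_n = 0.90 × 50 × 3.0469 = 137.1 kips.
Governing: min(254.5, 249.1, 137.1) = 137.1 kips → gross-section yield.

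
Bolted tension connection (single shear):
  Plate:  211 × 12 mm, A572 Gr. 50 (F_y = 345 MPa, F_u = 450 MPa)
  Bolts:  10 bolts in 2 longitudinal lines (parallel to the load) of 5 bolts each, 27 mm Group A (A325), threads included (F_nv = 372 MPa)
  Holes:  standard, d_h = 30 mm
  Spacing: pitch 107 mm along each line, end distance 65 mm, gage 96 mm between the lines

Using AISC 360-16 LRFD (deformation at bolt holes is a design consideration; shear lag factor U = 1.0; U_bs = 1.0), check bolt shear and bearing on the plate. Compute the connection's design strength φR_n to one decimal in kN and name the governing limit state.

Bolt shear: A_b = π(27)²/4 = 572.56 mm². φR_n = 0.75 × 372 × 572.56 × 10 × 1 = 1597.4 kN.
Bearing (12 mm plate, F_u = 450 MPa): end bolts L_c = 65 − 30/2 = 50, R_n = min(1.2×50×12×450, 2.4×27×12×450) = 324 kN/bolt; interior L_c = 107 − 30 = 77, R_n = 349.92 kN/bolt. φR_n = 0.75 × (2×324 + 8×349.92) = 2585.5 kN.
Governing: min(1597.4, 2585.5) = 1597.4 kN → bolt shear.

1597.4 kN (bolt shear governs)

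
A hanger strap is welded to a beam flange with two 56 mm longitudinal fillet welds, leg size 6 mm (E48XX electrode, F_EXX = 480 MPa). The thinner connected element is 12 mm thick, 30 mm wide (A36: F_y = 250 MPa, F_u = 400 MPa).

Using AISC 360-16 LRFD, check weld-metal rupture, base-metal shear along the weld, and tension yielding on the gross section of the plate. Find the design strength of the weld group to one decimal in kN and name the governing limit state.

81.0 kN (gross-section yield governs)

Weld metal: throat = 0.707×6 = 4.242 mm, L = 2×56 = 112 mm. φR_n = 0.75 × 0.6 × 480 × 4.242 × 112 = 102.6 kN.
Base metal shear (12 mm plate): yield φR_n = 1.0×0.6×250×12×112 = 201.6 kN; rupture φR_n = 0.75×0.6×400×12×112 = 241.9 kN; take 201.6 kN (yield).
Tension yield (gross): A_g = 30×12 = 360 mm². φR_n = 0.90 × 250 × 360 = 81.0 kN.
Governing: min(102.6, 201.6, 81.0) = 81.0 kN → gross-section yield.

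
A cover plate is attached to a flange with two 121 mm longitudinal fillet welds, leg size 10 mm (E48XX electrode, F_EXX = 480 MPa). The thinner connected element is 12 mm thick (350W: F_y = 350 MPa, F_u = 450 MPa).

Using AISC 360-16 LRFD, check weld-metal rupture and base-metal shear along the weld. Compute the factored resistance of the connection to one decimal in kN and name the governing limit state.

Weld metal: throat = 0.707×10 = 7.07 mm, L = 2×121 = 242 mm. φR_n = 0.75 × 0.6 × 480 × 7.07 × 242 = 369.6 kN.
Base metal shear (12 mm plate): yield φR_n = 1.0×0.6×350×12×242 = 609.8 kN; rupture φR_n = 0.75×0.6×450×12×242 = 588.1 kN; take 588.1 kN (rupture).
Governing: min(369.6, 588.1) = 369.6 kN → weld metal.

369.6 kN (weld metal governs)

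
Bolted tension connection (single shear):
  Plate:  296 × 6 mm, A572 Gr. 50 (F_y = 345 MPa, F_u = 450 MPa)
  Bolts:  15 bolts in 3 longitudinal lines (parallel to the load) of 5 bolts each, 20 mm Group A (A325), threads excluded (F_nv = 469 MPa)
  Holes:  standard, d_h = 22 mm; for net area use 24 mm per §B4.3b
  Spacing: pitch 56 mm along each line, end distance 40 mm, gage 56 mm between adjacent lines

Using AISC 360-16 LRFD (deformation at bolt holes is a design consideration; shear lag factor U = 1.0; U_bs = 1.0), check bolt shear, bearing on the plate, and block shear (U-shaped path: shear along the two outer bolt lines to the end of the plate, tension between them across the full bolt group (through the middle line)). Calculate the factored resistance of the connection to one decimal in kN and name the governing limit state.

508.7 kN (block shear governs)

Bolt shear: A_b = π(20)²/4 = 314.16 mm². φR_n = 0.75 × 469 × 314.16 × 15 × 1 = 1657.6 kN.
Bearing (6 mm plate, F_u = 450 MPa): end bolts L_c = 40 − 22/2 = 29, R_n = min(1.2×29×6×450, 2.4×20×6×450) = 93.96 kN/bolt; interior L_c = 56 − 22 = 34, R_n = 110.16 kN/bolt. φR_n = 0.75 × (3×93.96 + 12×110.16) = 1202.9 kN.
Block shear: shear path 2×[40+4×56] = 2×264 mm, A_gv = 3168, A_nv = 2×(264 − 4.5×24)×6 = 1872 mm²; tension across gage: (112 − 2×24)×6 = 384 mm². R_n = min(0.6×450×1872, 0.6×345×3168) + 1.0×450×384 = min(505.44, 655.78) + 172.8 = 678.24 kN. φR_n = 0.75 × 678.24 = 508.7 kN.
Governing: min(1657.6, 1202.9, 508.7) = 508.7 kN → block shear.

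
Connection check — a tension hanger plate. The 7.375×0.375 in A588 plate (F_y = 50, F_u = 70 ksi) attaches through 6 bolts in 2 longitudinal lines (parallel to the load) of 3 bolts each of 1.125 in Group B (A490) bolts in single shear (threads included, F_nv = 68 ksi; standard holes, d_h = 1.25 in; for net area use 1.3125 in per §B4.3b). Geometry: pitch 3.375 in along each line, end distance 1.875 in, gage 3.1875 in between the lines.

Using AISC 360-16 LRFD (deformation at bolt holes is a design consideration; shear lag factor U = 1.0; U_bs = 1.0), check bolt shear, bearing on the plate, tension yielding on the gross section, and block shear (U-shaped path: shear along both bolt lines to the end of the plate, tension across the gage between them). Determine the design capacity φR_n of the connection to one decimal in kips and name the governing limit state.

Bolt shear: A_b = π(1.125)²/4 = 0.99402 in². φR_n = 0.75 × 68 × 0.99402 × 6 × 1 = 304.2 kips.
Bearing (0.375 in plate, F_u = 70 ksi): end bolts L_c = 1.875 − 1.25/2 = 1.25, R_n = min(1.2×1.25×0.375×70, 2.4×1.125×0.375×70) = 39.375 kips/bolt; interior L_c = 3.375 − 1.25 = 2.125, R_n = 66.938 kips/bolt. φR_n = 0.75 × (2×39.375 + 4×66.938) = 259.9 kips.
Tension yield (gross): A_g = 7.375×0.375 = 2.7656 in². φR_n = 0.90 × 50 × 2.7656 = 124.5 kips.
Block shear: shear path 2×[1.875+2×3.375] = 2×8.625 in, A_gv = 6.4688, A_nv = 2×(8.625 − 2.5×1.3125)×0.375 = 4.0078 in²; tension across gage: (3.1875 − 1×1.3125)×0.375 = 0.70313 in². R_n = min(0.6×70×4.0078, 0.6×50×6.4688) + 1.0×70×0.70313 = min(168.33, 194.06) + 49.219 = 217.55 kips. φR_n = 0.75 × 217.55 = 163.2 kips.
Governing: min(304.2, 259.9, 124.5, 163.2) = 124.5 kips → gross-section yield.

124.5 kips (gross-section yield governs)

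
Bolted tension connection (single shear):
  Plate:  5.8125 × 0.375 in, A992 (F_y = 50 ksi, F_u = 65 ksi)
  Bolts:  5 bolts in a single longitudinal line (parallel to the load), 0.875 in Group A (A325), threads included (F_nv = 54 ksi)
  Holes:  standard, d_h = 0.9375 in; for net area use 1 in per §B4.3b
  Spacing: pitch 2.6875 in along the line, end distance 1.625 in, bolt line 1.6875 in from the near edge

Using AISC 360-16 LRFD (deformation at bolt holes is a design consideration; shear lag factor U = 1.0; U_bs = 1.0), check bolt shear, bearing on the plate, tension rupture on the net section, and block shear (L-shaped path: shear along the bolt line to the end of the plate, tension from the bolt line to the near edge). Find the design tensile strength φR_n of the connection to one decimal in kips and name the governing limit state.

Bolt shear: A_b = π(0.875)²/4 = 0.60132 in². φR_n = 0.75 × 54 × 0.60132 × 5 × 1 = 121.8 kips.
Bearing (0.375 in plate, F_u = 65 ksi): end bolts L_c = 1.625 − 0.9375/2 = 1.15625, R_n = min(1.2×1.15625×0.375×65, 2.4×0.875×0.375×65) = 33.82 kips/bolt; interior L_c = 2.6875 − 0.9375 = 1.75, R_n = 51.188 kips/bolt. φR_n = 0.75 × (1×33.82 + 4×51.188) = 178.9 kips.
Tension rupture (net): A_n = (5.8125 − 1×1)×0.375 = 1.8047 in² (U = 1.0, A_e = A_n). φR_n = 0.75 × 65 × 1.8047 = 88.0 kips.
Block shear: shear path 1×[1.625+4×2.6875] = 1×12.375 in, A_gv = 4.6406, A_nv = 1×(12.375 − 4.5×1)×0.375 = 2.9531 in²; tension to near edge: (1.6875 − 0.5×1)×0.375 = 0.44531 in². R_n = min(0.6×65×2.9531, 0.6×50×4.6406) + 1.0×65×0.44531 = min(115.17, 139.22) + 28.945 = 144.12 kips. φR_n = 0.75 × 144.12 = 108.1 kips.
Governing: min(121.8, 178.9, 88.0, 108.1) = 88.0 kips → net-section rupture.

88.0 kips (net-section rupture governs)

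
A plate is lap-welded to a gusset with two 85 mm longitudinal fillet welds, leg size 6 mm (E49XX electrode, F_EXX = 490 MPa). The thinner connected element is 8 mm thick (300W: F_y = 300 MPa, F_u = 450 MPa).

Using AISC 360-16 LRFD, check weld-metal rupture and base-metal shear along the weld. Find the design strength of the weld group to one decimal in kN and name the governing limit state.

159.0 kN (weld metal governs)

Weld metal: throat = 0.707×6 = 4.242 mm, L = 2×85 = 170 mm. φR_n = 0.75 × 0.6 × 490 × 4.242 × 170 = 159.0 kN.
Base metal shear (8 mm plate): yield φR_n = 1.0×0.6×300×8×170 = 244.8 kN; rupture φR_n = 0.75×0.6×450×8×170 = 275.4 kN; take 244.8 kN (yield).
Governing: min(159.0, 244.8) = 159.0 kN → weld metal.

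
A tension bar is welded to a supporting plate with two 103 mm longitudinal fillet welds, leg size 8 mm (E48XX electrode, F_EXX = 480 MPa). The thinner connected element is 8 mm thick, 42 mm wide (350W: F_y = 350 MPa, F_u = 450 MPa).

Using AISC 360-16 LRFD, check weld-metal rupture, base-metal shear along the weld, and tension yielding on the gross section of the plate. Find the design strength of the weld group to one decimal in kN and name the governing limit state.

Weld metal: throat = 0.707×8 = 5.656 mm, L = 2×103 = 206 mm. φR_n = 0.75 × 0.6 × 480 × 5.656 × 206 = 251.7 kN.
Base metal shear (8 mm plate): yield φR_n = 1.0×0.6×350×8×206 = 346.1 kN; rupture φR_n = 0.75×0.6×450×8×206 = 333.7 kN; take 333.7 kN (rupture).
Tension yield (gross): A_g = 42×8 = 336 mm². φR_n = 0.90 × 350 × 336 = 105.8 kN.
Governing: min(251.7, 333.7, 105.8) = 105.8 kN → gross-section yield.

105.8 kN (gross-section yield governs)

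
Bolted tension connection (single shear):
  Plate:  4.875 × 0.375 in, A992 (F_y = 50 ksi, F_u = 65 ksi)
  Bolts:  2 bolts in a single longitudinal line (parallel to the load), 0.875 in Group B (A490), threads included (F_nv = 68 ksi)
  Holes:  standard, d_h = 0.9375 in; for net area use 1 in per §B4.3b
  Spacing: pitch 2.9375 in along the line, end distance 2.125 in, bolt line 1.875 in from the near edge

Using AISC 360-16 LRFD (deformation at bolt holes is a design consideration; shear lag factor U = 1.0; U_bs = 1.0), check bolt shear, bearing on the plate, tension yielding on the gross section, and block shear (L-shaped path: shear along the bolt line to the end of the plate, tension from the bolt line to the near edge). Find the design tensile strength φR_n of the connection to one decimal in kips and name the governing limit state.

Bolt shear: A_b = π(0.875)²/4 = 0.60132 in². φR_n = 0.75 × 68 × 0.60132 × 2 × 1 = 61.3 kips.
Bearing (0.375 in plate, F_u = 65 ksi): end bolts L_c = 2.125 − 0.9375/2 = 1.65625, R_n = min(1.2×1.65625×0.375×65, 2.4×0.875×0.375×65) = 48.445 kips/bolt; interior L_c = 2.9375 − 0.9375 = 2, R_n = 51.188 kips/bolt. φR_n = 0.75 × (1×48.445 + 1×51.188) = 74.7 kips.
Tension yield (gross): A_g = 4.875×0.375 = 1.8281 in². φR_n = 0.90 × 50 × 1.8281 = 82.3 kips.
Block shear: shear path 1×[2.125+1×2.9375] = 1×5.0625 in, A_gv = 1.8984, A_nv = 1×(5.0625 − 1.5×1)×0.375 = 1.3359 in²; tension to near edge: (1.875 − 0.5×1)×0.375 = 0.51563 in². R_n = min(0.6×65×1.3359, 0.6×50×1.8984) + 1.0×65×0.51563 = min(52.1, 56.952) + 33.516 = 85.616 kips. φR_n = 0.75 × 85.616 = 64.2 kips.
Governing: min(61.3, 74.7, 82.3, 64.2) = 61.3 kips → bolt shear.

61.3 kips (bolt shear governs)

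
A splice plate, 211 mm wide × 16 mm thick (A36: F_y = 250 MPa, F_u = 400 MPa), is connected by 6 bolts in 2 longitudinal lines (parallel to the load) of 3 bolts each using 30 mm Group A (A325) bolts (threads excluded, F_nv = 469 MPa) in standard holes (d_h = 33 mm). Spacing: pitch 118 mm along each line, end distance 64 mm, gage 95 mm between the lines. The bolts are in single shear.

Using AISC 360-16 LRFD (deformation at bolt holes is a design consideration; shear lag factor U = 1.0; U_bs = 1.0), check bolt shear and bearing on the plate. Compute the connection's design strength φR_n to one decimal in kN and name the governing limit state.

1491.8 kN (bolt shear governs)

Bolt shear: A_b = π(30)²/4 = 706.86 mm². φR_n = 0.75 × 469 × 706.86 × 6 × 1 = 1491.8 kN.
Bearing (16 mm plate, F_u = 400 MPa): end bolts L_c = 64 − 33/2 = 47.5, R_n = min(1.2×47.5×16×400, 2.4×30×16×400) = 364.8 kN/bolt; interior L_c = 118 − 33 = 85, R_n = 460.8 kN/bolt. φR_n = 0.75 × (2×364.8 + 4×460.8) = 1929.6 kN.
Governing: min(1491.8, 1929.6) = 1491.8 kN → bolt shear.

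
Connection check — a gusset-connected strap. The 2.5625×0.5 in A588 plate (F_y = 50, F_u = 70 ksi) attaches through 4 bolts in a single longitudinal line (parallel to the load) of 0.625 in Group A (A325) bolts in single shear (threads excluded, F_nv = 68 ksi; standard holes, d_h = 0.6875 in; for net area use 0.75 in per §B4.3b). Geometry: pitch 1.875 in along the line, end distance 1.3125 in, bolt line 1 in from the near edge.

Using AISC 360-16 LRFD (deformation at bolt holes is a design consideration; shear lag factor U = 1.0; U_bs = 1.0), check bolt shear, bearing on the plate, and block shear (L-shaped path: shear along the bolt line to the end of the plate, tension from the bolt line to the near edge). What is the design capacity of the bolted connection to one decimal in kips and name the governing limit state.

Bolt shear: A_b = π(0.625)²/4 = 0.3068 in². φR_n = 0.75 × 68 × 0.3068 × 4 × 1 = 62.6 kips.
Bearing (0.5 in plate, F_u = 70 ksi): end bolts L_c = 1.3125 − 0.6875/2 = 0.96875, R_n = min(1.2×0.96875×0.5×70, 2.4×0.625×0.5×70) = 40.688 kips/bolt; interior L_c = 1.875 − 0.6875 = 1.1875, R_n = 49.875 kips/bolt. φR_n = 0.75 × (1×40.688 + 3×49.875) = 142.7 kips.
Block shear: shear path 1×[1.3125+3×1.875] = 1×6.9375 in, A_gv = 3.4688, A_nv = 1×(6.9375 − 3.5×0.75)×0.5 = 2.1563 in²; tension to near edge: (1 − 0.5×0.75)×0.5 = 0.3125 in². R_n = min(0.6×70×2.1563, 0.6×50×3.4688) + 1.0×70×0.3125 = min(90.565, 104.06) + 21.875 = 112.44 kips. φR_n = 0.75 × 112.44 = 84.3 kips.
Governing: min(62.6, 142.7, 84.3) = 62.6 kips → bolt shear.

62.6 kips (bolt shear governs)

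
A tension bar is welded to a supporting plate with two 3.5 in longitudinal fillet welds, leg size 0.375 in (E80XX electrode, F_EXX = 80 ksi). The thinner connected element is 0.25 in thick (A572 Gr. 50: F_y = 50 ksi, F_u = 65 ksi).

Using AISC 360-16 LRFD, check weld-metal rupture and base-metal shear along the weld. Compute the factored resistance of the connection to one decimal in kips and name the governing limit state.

Weld metal: throat = 0.707×0.375 = 0.26513 in, L = 2×3.5 = 7 in. φR_n = 0.75 × 0.6 × 80 × 0.26513 × 7 = 66.8 kips.
Base metal shear (0.25 in plate): yield φR_n = 1.0×0.6×50×0.25×7 = 52.5 kips; rupture φR_n = 0.75×0.6×65×0.25×7 = 51.2 kips; take 51.2 kips (rupture).
Governing: min(66.8, 51.2) = 51.2 kips → base-metal shear.

51.2 kips (base-metal shear governs)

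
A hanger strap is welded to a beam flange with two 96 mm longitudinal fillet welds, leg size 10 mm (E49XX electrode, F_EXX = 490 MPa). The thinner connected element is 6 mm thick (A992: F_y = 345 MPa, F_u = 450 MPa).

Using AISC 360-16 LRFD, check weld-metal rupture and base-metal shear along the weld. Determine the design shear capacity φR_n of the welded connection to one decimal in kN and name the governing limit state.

233.3 kN (base-metal shear governs)

Weld metal: throat = 0.707×10 = 7.07 mm, L = 2×96 = 192 mm. φR_n = 0.75 × 0.6 × 490 × 7.07 × 192 = 299.3 kN.
Base metal shear (6 mm plate): yield φR_n = 1.0×0.6×345×6×192 = 238.5 kN; rupture φR_n = 0.75×0.6×450×6×192 = 233.3 kN; take 233.3 kN (rupture).
Governing: min(299.3, 233.3) = 233.3 kN → base-metal shear.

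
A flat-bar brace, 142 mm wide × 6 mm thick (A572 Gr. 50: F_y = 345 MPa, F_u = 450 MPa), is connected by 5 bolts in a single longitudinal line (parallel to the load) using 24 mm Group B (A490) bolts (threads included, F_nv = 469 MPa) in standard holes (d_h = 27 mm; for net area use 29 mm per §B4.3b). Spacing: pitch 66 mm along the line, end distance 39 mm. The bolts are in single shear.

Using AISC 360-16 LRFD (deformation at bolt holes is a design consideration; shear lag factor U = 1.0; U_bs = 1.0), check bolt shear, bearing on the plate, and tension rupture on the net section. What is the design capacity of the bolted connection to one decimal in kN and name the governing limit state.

Bolt shear: A_b = π(24)²/4 = 452.39 mm². φR_n = 0.75 × 469 × 452.39 × 5 × 1 = 795.6 kN.
Bearing (6 mm plate, F_u = 450 MPa): end bolts L_c = 39 − 27/2 = 25.5, R_n = min(1.2×25.5×6×450, 2.4×24×6×450) = 82.62 kN/bolt; interior L_c = 66 − 27 = 39, R_n = 126.36 kN/bolt. φR_n = 0.75 × (1×82.62 + 4×126.36) = 441.0 kN.
Tension rupture (net): A_n = (142 − 1×29)×6 = 678 mm² (U = 1.0, A_e = A_n). φR_n = 0.75 × 450 × 678 = 228.8 kN.
Governing: min(795.6, 441.0, 228.8) = 228.8 kN → net-section rupture.

228.8 kN (net-section rupture governs)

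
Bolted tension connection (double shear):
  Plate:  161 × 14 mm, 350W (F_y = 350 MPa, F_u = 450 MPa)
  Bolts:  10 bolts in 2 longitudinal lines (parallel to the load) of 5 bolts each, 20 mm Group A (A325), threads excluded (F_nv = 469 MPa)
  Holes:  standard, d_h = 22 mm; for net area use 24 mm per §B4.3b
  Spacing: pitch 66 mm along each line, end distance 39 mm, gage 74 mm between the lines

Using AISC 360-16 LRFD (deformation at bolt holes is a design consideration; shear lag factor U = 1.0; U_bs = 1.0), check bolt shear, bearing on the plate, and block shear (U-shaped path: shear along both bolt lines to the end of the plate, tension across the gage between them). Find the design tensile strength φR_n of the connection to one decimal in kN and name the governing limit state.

1341.9 kN (block shear governs)

Bolt shear: A_b = π(20)²/4 = 314.16 mm². φR_n = 0.75 × 469 × 314.16 × 10 × 2 = 2210.1 kN.
Bearing (14 mm plate, F_u = 450 MPa): end bolts L_c = 39 − 22/2 = 28, R_n = min(1.2×28×14×450, 2.4×20×14×450) = 211.68 kN/bolt; interior L_c = 66 − 22 = 44, R_n = 302.4 kN/bolt. φR_n = 0.75 × (2×211.68 + 8×302.4) = 2131.9 kN.
Block shear: shear path 2×[39+4×66] = 2×303 mm, A_gv = 8484, A_nv = 2×(303 − 4.5×24)×14 = 5460 mm²; tension across gage: (74 − 1×24)×14 = 700 mm². R_n = min(0.6×450×5460, 0.6×350×8484) + 1.0×450×700 = min(1474.2, 1781.6) + 315 = 1789.2 kN. φR_n = 0.75 × 1789.2 = 1341.9 kN.
Governing: min(2210.1, 2131.9, 1341.9) = 1341.9 kN → block shear.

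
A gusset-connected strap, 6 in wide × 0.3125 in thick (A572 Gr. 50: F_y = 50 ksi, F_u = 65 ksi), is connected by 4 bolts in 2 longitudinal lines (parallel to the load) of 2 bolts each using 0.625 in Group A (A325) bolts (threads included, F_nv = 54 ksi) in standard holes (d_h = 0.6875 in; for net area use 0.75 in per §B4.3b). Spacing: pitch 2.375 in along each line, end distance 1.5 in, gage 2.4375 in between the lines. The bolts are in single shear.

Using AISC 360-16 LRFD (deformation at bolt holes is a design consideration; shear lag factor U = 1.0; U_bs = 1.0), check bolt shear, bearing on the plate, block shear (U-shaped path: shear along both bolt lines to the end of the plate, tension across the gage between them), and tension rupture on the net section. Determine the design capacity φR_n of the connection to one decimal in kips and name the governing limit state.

Bolt shear: A_b = π(0.625)²/4 = 0.3068 in². φR_n = 0.75 × 54 × 0.3068 × 4 × 1 = 49.7 kips.
Bearing (0.3125 in plate, F_u = 65 ksi): end bolts L_c = 1.5 − 0.6875/2 = 1.15625, R_n = min(1.2×1.15625×0.3125×65, 2.4×0.625×0.3125×65) = 28.184 kips/bolt; interior L_c = 2.375 − 0.6875 = 1.6875, R_n = 30.469 kips/bolt. φR_n = 0.75 × (2×28.184 + 2×30.469) = 88.0 kips.
Block shear: shear path 2×[1.5+1×2.375] = 2×3.875 in, A_gv = 2.4219, A_nv = 2×(3.875 − 1.5×0.75)×0.3125 = 1.7188 in²; tension across gage: (2.4375 − 1×0.75)×0.3125 = 0.52734 in². R_n = min(0.6×65×1.7188, 0.6×50×2.4219) + 1.0×65×0.52734 = min(67.033, 72.657) + 34.277 = 101.31 kips. φR_n = 0.75 × 101.31 = 76.0 kips.
Tension rupture (net): A_n = (6 − 2×0.75)×0.3125 = 1.4063 in² (U = 1.0, A_e = A_n). φR_n = 0.75 × 65 × 1.4063 = 68.6 kips.
Governing: min(49.7, 88.0, 76.0, 68.6) = 49.7 kips → bolt shear.

49.7 kips (bolt shear governs)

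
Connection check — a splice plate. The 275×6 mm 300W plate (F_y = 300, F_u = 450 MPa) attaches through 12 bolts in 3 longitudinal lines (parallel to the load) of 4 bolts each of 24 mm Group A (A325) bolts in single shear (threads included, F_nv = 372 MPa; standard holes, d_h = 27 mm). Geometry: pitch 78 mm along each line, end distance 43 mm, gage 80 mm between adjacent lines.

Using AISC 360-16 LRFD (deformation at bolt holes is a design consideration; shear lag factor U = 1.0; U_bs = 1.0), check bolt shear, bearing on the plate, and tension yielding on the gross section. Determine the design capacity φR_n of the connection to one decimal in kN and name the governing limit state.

Bolt shear: A_b = π(24)²/4 = 452.39 mm². φR_n = 0.75 × 372 × 452.39 × 12 × 1 = 1514.6 kN.
Bearing (6 mm plate, F_u = 450 MPa): end bolts L_c = 43 − 27/2 = 29.5, R_n = min(1.2×29.5×6×450, 2.4×24×6×450) = 95.58 kN/bolt; interior L_c = 78 − 27 = 51, R_n = 155.52 kN/bolt. φR_n = 0.75 × (3×95.58 + 9×155.52) = 1264.8 kN.
Tension yield (gross): A_g = 275×6 = 1650 mm². φR_n = 0.90 × 300 × 1650 = 445.5 kN.
Governing: min(1514.6, 1264.8, 445.5) = 445.5 kN → gross-section yield.

445.5 kN (gross-section yield governs)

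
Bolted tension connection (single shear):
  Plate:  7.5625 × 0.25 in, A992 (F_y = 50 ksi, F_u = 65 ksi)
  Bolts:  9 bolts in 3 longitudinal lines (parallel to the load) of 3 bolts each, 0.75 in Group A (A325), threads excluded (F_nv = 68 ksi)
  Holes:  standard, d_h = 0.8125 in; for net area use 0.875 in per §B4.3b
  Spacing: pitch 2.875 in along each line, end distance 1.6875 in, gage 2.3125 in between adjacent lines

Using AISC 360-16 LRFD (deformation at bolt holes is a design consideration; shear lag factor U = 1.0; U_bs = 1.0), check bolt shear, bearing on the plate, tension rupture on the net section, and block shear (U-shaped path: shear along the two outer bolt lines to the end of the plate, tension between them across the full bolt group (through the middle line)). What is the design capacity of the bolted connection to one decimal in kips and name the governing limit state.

Bolt shear: A_b = π(0.75)²/4 = 0.44179 in². φR_n = 0.75 × 68 × 0.44179 × 9 × 1 = 202.8 kips.
Bearing (0.25 in plate, F_u = 65 ksi): end bolts L_c = 1.6875 − 0.8125/2 = 1.28125, R_n = min(1.2×1.28125×0.25×65, 2.4×0.75×0.25×65) = 24.984 kips/bolt; interior L_c = 2.875 − 0.8125 = 2.0625, R_n = 29.25 kips/bolt. φR_n = 0.75 × (3×24.984 + 6×29.25) = 187.8 kips.
Tension rupture (net): A_n = (7.5625 − 3×0.875)×0.25 = 1.2344 in² (U = 1.0, A_e = A_n). φR_n = 0.75 × 65 × 1.2344 = 60.2 kips.
Block shear: shear path 2×[1.6875+2×2.875] = 2×7.4375 in, A_gv = 3.7188, A_nv = 2×(7.4375 − 2.5×0.875)×0.25 = 2.625 in²; tension across gage: (4.625 − 2×0.875)×0.25 = 0.71875 in². R_n = min(0.6×65×2.625, 0.6×50×3.7188) + 1.0×65×0.71875 = min(102.38, 111.56) + 46.719 = 149.1 kips. φR_n = 0.75 × 149.1 = 111.8 kips.
Governing: min(202.8, 187.8, 60.2, 111.8) = 60.2 kips → net-section rupture.

60.2 kips (net-section rupture governs)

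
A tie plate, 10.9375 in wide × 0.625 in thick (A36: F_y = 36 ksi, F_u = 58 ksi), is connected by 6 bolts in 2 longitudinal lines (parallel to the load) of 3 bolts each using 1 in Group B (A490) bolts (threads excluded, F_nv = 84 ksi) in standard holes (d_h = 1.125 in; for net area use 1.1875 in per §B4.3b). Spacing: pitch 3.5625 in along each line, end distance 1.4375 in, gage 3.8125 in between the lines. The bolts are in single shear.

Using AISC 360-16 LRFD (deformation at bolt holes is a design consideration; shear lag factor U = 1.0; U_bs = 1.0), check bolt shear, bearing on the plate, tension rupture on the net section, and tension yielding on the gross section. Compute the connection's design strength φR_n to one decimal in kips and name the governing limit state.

Bolt shear: A_b = π(1)²/4 = 0.7854 in². φR_n = 0.75 × 84 × 0.7854 × 6 × 1 = 296.9 kips.
Bearing (0.625 in plate, F_u = 58 ksi): end bolts L_c = 1.4375 − 1.125/2 = 0.875, R_n = min(1.2×0.875×0.625×58, 2.4×1×0.625×58) = 38.063 kips/bolt; interior L_c = 3.5625 − 1.125 = 2.4375, R_n = 87 kips/bolt. φR_n = 0.75 × (2×38.063 + 4×87) = 318.1 kips.
Tension rupture (net): A_n = (10.9375 − 2×1.1875)×0.625 = 5.3516 in² (U = 1.0, A_e = A_n). φR_n = 0.75 × 58 × 5.3516 = 232.8 kips.
Tension yield (gross): A_g = 10.9375×0.625 = 6.8359 in². φR_n = 0.90 × 36 × 6.8359 = 221.5 kips.
Governing: min(296.9, 318.1, 232.8, 221.5) = 221.5 kips → gross-section yield.

221.5 kips (gross-section yield governs)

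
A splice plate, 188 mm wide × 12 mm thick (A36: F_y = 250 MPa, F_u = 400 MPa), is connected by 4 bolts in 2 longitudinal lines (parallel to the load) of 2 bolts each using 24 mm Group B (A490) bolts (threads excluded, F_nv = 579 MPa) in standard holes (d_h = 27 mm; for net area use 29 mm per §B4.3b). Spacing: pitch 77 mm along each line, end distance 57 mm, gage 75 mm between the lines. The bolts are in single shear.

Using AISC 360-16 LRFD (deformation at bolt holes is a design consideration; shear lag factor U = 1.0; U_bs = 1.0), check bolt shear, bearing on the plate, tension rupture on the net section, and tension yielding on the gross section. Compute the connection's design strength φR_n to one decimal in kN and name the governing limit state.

468.0 kN (net-section rupture governs)

Bolt shear: A_b = π(24)²/4 = 452.39 mm². φR_n = 0.75 × 579 × 452.39 × 4 × 1 = 785.8 kN.
Bearing (12 mm plate, F_u = 400 MPa): end bolts L_c = 57 − 27/2 = 43.5, R_n = min(1.2×43.5×12×400, 2.4×24×12×400) = 250.56 kN/bolt; interior L_c = 77 − 27 = 50, R_n = 276.48 kN/bolt. φR_n = 0.75 × (2×250.56 + 2×276.48) = 790.6 kN.
Tension rupture (net): A_n = (188 − 2×29)×12 = 1560 mm² (U = 1.0, A_e = A_n). φR_n = 0.75 × 400 × 1560 = 468.0 kN.
Tension yield (gross): A_g = 188×12 = 2256 mm². φR_n = 0.90 × 250 × 2256 = 507.6 kN.
Governing: min(785.8, 790.6, 468.0, 507.6) = 468.0 kN → net-section rupture.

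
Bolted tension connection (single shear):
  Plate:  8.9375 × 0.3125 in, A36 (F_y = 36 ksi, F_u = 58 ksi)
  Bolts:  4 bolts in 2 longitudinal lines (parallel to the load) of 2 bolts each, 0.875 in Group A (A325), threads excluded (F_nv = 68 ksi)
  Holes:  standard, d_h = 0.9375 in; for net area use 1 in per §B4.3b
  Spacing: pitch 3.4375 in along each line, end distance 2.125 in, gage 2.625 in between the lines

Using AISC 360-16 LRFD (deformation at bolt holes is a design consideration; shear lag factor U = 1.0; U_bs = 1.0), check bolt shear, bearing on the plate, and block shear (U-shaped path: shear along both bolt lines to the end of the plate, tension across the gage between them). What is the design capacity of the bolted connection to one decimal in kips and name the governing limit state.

Bolt shear: A_b = π(0.875)²/4 = 0.60132 in². φR_n = 0.75 × 68 × 0.60132 × 4 × 1 = 122.7 kips.
Bearing (0.3125 in plate, F_u = 58 ksi): end bolts L_c = 2.125 − 0.9375/2 = 1.65625, R_n = min(1.2×1.65625×0.3125×58, 2.4×0.875×0.3125×58) = 36.023 kips/bolt; interior L_c = 3.4375 − 0.9375 = 2.5, R_n = 38.063 kips/bolt. φR_n = 0.75 × (2×36.023 + 2×38.063) = 111.1 kips.
Block shear: shear path 2×[2.125+1×3.4375] = 2×5.5625 in, A_gv = 3.4766, A_nv = 2×(5.5625 − 1.5×1)×0.3125 = 2.5391 in²; tension across gage: (2.625 − 1×1)×0.3125 = 0.50781 in². R_n = min(0.6×58×2.5391, 0.6×36×3.4766) + 1.0×58×0.50781 = min(88.361, 75.095) + 29.453 = 104.55 kips. φR_n = 0.75 × 104.55 = 78.4 kips.
Governing: min(122.7, 111.1, 78.4) = 78.4 kips → block shear.

78.4 kips (block shear governs)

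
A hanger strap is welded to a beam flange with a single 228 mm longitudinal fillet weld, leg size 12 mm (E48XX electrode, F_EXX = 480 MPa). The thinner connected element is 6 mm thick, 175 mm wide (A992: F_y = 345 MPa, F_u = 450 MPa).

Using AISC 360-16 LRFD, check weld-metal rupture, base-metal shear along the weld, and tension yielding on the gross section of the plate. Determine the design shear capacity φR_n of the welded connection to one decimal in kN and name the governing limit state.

Weld metal: throat = 0.707×12 = 8.484 mm, L = 228 mm. φR_n = 0.75 × 0.6 × 480 × 8.484 × 228 = 417.8 kN.
Base metal shear (6 mm plate): yield φR_n = 1.0×0.6×345×6×228 = 283.2 kN; rupture φR_n = 0.75×0.6×450×6×228 = 277.0 kN; take 277.0 kN (rupture).
Tension yield (gross): A_g = 175×6 = 1050 mm². φR_n = 0.90 × 345 × 1050 = 326.0 kN.
Governing: min(417.8, 277.0, 326.0) = 277.0 kN → base-metal shear.

277.0 kN (base-metal shear governs)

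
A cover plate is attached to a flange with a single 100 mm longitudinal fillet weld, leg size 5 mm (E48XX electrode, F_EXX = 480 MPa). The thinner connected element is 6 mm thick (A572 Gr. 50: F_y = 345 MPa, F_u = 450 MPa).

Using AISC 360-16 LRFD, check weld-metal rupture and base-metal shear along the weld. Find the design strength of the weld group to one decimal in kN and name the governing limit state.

Weld metal: throat = 0.707×5 = 3.535 mm, L = 100 mm. φR_n = 0.75 × 0.6 × 480 × 3.535 × 100 = 76.4 kN.
Base metal shear (6 mm plate): yield φR_n = 1.0×0.6×345×6×100 = 124.2 kN; rupture φR_n = 0.75×0.6×450×6×100 = 121.5 kN; take 121.5 kN (rupture).
Governing: min(76.4, 121.5) = 76.4 kN → weld metal.

76.4 kN (weld metal governs)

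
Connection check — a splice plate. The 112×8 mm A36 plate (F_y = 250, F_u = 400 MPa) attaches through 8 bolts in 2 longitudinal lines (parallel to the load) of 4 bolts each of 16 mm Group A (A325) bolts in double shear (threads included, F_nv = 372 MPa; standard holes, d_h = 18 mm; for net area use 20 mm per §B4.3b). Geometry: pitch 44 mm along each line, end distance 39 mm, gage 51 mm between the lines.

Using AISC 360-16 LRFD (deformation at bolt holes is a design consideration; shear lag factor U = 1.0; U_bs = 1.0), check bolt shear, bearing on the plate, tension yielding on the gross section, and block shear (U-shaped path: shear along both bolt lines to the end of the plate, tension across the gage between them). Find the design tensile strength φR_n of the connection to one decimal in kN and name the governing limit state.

Bolt shear: A_b = π(16)²/4 = 201.06 mm². φR_n = 0.75 × 372 × 201.06 × 8 × 2 = 897.5 kN.
Bearing (8 mm plate, F_u = 400 MPa): end bolts L_c = 39 − 18/2 = 30, R_n = min(1.2×30×8×400, 2.4×16×8×400) = 115.2 kN/bolt; interior L_c = 44 − 18 = 26, R_n = 99.84 kN/bolt. φR_n = 0.75 × (2×115.2 + 6×99.84) = 622.1 kN.
Tension yield (gross): A_g = 112×8 = 896 mm². φR_n = 0.90 × 250 × 896 = 201.6 kN.
Block shear: shear path 2×[39+3×44] = 2×171 mm, A_gv = 2736, A_nv = 2×(171 − 3.5×20)×8 = 1616 mm²; tension across gage: (51 − 1×20)×8 = 248 mm². R_n = min(0.6×400×1616, 0.6×250×2736) + 1.0×400×248 = min(387.84, 410.4) + 99.2 = 487.04 kN. φR_n = 0.75 × 487.04 = 365.3 kN.
Governing: min(897.5, 622.1, 201.6, 365.3) = 201.6 kN → gross-section yield.

201.6 kN (gross-section yield governs)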